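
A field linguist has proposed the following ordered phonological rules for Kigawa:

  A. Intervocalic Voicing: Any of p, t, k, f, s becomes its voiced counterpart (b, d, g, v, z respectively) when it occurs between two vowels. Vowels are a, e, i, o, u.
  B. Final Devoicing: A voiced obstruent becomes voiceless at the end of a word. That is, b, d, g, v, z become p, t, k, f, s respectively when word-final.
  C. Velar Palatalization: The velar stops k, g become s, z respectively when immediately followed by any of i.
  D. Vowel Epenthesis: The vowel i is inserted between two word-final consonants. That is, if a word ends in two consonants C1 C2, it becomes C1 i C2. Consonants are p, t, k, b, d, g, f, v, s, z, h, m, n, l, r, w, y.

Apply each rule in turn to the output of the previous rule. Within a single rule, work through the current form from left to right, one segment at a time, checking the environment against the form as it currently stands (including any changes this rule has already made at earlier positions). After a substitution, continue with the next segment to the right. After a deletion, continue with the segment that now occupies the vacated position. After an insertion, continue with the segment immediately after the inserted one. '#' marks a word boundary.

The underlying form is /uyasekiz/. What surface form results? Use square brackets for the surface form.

[uyazezis]

A Intervocalic Voicing: [uyasekiz] → [uyazegiz]
B Final Devoicing: [uyazegiz] → [uyazegis]
C Velar Palatalization: [uyazegis] → [uyazezis]
D Vowel Epenthesis: no change — [uyazezis]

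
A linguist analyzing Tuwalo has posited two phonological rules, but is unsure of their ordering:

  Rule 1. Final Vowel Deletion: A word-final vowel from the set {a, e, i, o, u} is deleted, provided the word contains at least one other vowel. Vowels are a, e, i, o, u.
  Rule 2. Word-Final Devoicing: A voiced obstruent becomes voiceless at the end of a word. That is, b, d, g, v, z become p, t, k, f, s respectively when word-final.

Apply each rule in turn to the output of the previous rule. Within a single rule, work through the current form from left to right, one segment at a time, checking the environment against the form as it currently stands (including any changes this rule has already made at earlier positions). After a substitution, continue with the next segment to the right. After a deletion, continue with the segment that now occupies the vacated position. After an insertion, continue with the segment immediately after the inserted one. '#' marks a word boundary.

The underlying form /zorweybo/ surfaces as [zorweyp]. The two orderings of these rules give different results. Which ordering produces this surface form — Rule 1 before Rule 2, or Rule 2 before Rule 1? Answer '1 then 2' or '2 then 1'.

1 then 2

Order 1 then 2:
  1 Final Vowel Deletion: [zorweybo] → [zorweyb]
  2 Word-Final Devoicing: [zorweyb] → [zorweyp]
  result: [zorweyp]
Order 2 then 1:
  2 Word-Final Devoicing: no change — [zorweybo]
  1 Final Vowel Deletion: [zorweybo] → [zorweyb]
  result: [zorweyb]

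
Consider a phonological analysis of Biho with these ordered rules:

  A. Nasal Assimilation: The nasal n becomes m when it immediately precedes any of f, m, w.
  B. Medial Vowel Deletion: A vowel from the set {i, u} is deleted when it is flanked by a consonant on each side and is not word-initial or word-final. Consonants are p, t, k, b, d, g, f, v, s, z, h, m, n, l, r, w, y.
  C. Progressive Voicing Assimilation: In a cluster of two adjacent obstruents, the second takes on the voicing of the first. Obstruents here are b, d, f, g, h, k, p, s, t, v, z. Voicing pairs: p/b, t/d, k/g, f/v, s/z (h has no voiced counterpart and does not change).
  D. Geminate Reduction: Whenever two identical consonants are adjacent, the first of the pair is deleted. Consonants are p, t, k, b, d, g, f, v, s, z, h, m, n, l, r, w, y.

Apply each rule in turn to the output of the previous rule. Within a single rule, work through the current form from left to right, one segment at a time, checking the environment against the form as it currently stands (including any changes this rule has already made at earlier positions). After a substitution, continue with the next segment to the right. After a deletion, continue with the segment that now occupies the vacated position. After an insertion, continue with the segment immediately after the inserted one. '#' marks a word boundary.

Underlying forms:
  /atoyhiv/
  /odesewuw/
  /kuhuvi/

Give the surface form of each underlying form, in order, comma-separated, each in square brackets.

/atoyhiv/:
  A Nasal Assimilation: no change — [atoyhiv]
  B Medial Vowel Deletion: [atoyhiv] → [atoyhv]
  C Progressive Voicing Assimilation: [atoyhv] → [atoyhf]
  D Geminate Reduction: no change — [atoyhf]
/odesewuw/:
  A Nasal Assimilation: no change — [odesewuw]
  B Medial Vowel Deletion: [odesewuw] → [odeseww]
  C Progressive Voicing Assimilation: no change — [odeseww]
  D Geminate Reduction: [odeseww] → [odesew]
/kuhuvi/:
  A Nasal Assimilation: no change — [kuhuvi]
  B Medial Vowel Deletion: [kuhuvi] → [khvi]
  C Progressive Voicing Assimilation: [khvi] → [khfi]
  D Geminate Reduction: no change — [khfi]

[atoyhf], [odesew], [khfi]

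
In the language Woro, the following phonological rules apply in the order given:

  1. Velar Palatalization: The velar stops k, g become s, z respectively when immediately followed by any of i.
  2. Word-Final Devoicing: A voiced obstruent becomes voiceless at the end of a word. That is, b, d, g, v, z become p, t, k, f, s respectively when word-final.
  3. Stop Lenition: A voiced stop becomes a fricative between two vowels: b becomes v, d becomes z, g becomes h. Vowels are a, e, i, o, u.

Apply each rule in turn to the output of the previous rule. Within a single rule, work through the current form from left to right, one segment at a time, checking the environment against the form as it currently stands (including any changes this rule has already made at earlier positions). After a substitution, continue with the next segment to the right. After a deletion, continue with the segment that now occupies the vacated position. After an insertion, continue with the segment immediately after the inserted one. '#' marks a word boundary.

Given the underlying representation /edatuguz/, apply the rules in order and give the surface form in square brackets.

[ezatuhus]

1 Velar Palatalization: no change — [edatuguz]
2 Word-Final Devoicing: [edatuguz] → [edatugus]
3 Stop Lenition: [edatugus] → [ezatuhus]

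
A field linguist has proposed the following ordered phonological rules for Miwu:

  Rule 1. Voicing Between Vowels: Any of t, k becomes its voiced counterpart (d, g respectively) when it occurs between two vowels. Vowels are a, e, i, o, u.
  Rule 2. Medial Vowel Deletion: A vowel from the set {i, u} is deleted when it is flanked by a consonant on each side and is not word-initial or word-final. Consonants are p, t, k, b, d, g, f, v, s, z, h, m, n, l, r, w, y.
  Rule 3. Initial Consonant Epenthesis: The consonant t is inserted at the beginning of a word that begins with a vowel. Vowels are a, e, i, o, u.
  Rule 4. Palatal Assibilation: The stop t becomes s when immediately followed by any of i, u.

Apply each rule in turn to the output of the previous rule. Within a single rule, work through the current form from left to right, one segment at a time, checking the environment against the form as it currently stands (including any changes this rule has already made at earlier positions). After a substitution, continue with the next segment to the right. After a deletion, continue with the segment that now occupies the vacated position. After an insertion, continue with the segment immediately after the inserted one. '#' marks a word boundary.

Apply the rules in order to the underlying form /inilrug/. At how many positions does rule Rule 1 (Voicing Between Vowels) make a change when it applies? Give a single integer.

0

Rule 1 Voicing Between Vowels: no change — [inilrug]
Rule 2 Medial Vowel Deletion: [inilrug] → [inlrg]
Rule 3 Initial Consonant Epenthesis: [inlrg] → [tinlrg]
Rule 4 Palatal Assibilation: [tinlrg] → [sinlrg]
Rule Rule 1 changed 0 position(s).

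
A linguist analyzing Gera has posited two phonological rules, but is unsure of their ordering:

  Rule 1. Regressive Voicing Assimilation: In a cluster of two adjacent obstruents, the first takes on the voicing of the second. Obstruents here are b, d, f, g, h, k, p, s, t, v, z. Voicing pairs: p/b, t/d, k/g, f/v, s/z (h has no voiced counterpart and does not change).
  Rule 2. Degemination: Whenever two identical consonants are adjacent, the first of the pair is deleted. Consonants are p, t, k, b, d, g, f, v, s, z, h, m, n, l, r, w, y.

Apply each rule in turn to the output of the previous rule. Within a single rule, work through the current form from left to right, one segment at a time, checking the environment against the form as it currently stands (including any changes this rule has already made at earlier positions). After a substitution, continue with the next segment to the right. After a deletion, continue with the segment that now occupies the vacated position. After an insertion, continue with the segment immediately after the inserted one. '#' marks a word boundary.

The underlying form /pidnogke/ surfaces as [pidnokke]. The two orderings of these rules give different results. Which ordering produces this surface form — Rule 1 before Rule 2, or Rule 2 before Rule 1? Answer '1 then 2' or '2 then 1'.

2 then 1

Order 1 then 2:
  1 Regressive Voicing Assimilation: [pidnogke] → [pidnokke]
  2 Degemination: [pidnokke] → [pidnoke]
  result: [pidnoke]
Order 2 then 1:
  2 Degemination: no change — [pidnogke]
  1 Regressive Voicing Assimilation: [pidnogke] → [pidnokke]
  result: [pidnokke]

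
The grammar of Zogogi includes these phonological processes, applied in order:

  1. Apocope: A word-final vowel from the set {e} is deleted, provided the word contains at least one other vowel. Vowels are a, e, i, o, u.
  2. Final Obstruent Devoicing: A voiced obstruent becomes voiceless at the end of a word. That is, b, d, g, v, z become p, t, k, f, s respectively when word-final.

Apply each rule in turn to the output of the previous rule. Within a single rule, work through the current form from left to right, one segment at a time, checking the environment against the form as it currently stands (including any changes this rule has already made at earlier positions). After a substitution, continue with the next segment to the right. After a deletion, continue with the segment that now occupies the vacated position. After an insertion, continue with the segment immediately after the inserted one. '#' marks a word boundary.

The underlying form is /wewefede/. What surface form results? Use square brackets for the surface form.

1 Apocope: [wewefede] → [wewefed]
2 Final Obstruent Devoicing: [wewefed] → [wewefet]

[wewefet]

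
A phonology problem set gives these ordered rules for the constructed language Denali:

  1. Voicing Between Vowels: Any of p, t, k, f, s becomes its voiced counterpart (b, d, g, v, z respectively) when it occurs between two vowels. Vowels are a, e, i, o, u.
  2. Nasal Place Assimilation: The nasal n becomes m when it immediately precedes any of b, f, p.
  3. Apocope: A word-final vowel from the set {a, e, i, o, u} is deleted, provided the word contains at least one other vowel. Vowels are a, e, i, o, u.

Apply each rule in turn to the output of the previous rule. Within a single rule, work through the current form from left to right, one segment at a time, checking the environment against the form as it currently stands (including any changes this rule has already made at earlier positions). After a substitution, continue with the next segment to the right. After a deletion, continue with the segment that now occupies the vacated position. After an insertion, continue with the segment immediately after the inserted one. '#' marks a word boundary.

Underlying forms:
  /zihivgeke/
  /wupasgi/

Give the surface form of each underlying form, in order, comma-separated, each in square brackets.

[zihivgeg], [wubasg]

/zihivgeke/:
  1 Voicing Between Vowels: [zihivgeke] → [zihivgege]
  2 Nasal Place Assimilation: no change — [zihivgege]
  3 Apocope: [zihivgege] → [zihivgeg]
/wupasgi/:
  1 Voicing Between Vowels: [wupasgi] → [wubasgi]
  2 Nasal Place Assimilation: no change — [wubasgi]
  3 Apocope: [wubasgi] → [wubasg]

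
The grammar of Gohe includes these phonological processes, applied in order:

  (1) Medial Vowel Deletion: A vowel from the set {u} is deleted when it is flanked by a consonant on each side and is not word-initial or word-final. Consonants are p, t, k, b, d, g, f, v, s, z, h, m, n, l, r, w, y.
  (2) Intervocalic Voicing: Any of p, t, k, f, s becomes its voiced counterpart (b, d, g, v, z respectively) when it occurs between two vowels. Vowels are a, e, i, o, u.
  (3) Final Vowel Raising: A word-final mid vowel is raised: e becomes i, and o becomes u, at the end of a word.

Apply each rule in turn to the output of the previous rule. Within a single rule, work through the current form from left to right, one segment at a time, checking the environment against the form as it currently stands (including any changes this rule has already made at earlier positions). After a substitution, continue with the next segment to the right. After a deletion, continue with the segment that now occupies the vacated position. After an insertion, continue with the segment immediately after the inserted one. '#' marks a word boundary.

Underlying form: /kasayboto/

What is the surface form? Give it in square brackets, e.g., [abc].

[kazaybodu]

(1) Medial Vowel Deletion: no change — [kasayboto]
(2) Intervocalic Voicing: [kasayboto] → [kazaybodo]
(3) Final Vowel Raising: [kazaybodo] → [kazaybodu]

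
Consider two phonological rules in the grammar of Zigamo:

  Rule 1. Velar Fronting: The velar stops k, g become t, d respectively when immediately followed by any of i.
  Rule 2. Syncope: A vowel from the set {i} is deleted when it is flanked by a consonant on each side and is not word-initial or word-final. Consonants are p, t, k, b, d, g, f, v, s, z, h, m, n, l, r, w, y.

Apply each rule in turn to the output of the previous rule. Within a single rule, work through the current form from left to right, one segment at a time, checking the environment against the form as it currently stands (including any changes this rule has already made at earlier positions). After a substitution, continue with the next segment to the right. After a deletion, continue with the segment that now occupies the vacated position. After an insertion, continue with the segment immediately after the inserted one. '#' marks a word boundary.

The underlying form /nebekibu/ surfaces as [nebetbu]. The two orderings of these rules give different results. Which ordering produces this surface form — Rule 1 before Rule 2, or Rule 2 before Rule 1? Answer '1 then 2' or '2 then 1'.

Order 1 then 2:
  1 Velar Fronting: [nebekibu] → [nebetibu]
  2 Syncope: [nebetibu] → [nebetbu]
  result: [nebetbu]
Order 2 then 1:
  2 Syncope: [nebekibu] → [nebekbu]
  1 Velar Fronting: no change — [nebekbu]
  result: [nebekbu]

1 then 2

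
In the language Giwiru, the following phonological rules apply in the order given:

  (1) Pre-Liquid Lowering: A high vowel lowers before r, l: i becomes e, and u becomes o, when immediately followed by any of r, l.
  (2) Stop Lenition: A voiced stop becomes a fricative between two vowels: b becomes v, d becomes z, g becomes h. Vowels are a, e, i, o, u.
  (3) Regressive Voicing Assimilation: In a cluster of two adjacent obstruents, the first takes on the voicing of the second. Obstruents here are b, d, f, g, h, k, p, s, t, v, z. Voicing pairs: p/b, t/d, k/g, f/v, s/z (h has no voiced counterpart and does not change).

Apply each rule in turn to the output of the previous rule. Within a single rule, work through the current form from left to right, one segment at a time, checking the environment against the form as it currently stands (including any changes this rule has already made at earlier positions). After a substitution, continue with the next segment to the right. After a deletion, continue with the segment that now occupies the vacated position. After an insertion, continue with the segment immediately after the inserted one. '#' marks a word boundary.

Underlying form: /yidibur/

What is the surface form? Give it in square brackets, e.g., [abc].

(1) Pre-Liquid Lowering: [yidibur] → [yidibor]
(2) Stop Lenition: [yidibor] → [yizivor]
(3) Regressive Voicing Assimilation: no change — [yizivor]

[yizivor]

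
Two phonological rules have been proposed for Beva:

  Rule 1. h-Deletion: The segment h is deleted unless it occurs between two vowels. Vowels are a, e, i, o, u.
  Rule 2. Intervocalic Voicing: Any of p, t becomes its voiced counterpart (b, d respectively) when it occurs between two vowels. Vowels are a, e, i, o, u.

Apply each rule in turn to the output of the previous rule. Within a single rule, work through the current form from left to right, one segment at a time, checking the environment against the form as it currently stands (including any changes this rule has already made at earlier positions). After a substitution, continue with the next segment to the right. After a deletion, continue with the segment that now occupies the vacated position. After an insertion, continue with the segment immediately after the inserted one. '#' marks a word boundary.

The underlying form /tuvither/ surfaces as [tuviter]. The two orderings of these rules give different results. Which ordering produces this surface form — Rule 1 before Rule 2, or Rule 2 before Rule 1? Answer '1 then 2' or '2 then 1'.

2 then 1

Order 1 then 2:
  1 h-Deletion: [tuvither] → [tuviter]
  2 Intervocalic Voicing: [tuviter] → [tuvider]
  result: [tuvider]
Order 2 then 1:
  2 Intervocalic Voicing: no change — [tuvither]
  1 h-Deletion: [tuvither] → [tuviter]
  result: [tuviter]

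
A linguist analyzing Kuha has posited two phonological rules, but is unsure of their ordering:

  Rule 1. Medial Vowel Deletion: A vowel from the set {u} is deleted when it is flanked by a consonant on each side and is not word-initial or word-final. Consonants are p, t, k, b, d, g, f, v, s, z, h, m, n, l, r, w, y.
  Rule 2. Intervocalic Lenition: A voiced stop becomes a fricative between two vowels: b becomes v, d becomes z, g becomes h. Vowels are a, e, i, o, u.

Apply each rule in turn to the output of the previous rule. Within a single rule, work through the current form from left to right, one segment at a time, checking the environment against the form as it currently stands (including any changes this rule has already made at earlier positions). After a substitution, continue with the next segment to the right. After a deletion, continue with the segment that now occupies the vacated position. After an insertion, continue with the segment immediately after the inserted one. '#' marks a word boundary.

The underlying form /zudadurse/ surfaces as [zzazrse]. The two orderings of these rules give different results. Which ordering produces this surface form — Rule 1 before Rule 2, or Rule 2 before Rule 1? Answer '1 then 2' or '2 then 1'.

Order 1 then 2:
  1 Medial Vowel Deletion: [zudadurse] → [zdadrse]
  2 Intervocalic Lenition: no change — [zdadrse]
  result: [zdadrse]
Order 2 then 1:
  2 Intervocalic Lenition: [zudadurse] → [zuzazurse]
  1 Medial Vowel Deletion: [zuzazurse] → [zzazrse]
  result: [zzazrse]

2 then 1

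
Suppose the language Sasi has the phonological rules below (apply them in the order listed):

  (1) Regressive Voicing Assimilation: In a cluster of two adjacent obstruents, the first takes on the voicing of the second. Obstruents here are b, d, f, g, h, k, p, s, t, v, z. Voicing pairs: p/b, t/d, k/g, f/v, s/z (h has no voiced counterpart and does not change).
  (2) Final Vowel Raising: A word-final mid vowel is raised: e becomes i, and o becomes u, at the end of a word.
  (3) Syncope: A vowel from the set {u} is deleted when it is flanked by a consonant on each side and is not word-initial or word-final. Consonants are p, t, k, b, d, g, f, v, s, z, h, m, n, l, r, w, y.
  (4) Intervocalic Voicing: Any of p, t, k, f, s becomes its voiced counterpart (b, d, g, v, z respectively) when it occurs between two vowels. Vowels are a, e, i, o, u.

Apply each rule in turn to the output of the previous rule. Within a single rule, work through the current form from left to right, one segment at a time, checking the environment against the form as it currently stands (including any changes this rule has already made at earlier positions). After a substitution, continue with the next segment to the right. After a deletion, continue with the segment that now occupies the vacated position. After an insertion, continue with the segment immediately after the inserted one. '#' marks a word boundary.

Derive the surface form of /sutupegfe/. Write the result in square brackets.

(1) Regressive Voicing Assimilation: [sutupegfe] → [sutupekfe]
(2) Final Vowel Raising: [sutupekfe] → [sutupekfi]
(3) Syncope: [sutupekfi] → [stpekfi]
(4) Intervocalic Voicing: no change — [stpekfi]

[stpekfi]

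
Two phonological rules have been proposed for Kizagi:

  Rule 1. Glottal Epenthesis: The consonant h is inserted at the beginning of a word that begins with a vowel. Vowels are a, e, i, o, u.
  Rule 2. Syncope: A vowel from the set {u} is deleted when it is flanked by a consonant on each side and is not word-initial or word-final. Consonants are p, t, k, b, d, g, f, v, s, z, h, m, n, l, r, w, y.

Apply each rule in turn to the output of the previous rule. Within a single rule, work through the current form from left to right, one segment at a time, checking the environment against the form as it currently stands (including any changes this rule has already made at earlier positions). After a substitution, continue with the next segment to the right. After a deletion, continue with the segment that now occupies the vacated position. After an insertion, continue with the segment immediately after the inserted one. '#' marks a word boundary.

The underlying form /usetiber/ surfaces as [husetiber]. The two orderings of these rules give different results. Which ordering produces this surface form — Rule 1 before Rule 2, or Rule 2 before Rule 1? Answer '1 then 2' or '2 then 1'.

2 then 1

Order 1 then 2:
  1 Glottal Epenthesis: [usetiber] → [husetiber]
  2 Syncope: [husetiber] → [hsetiber]
  result: [hsetiber]
Order 2 then 1:
  2 Syncope: no change — [usetiber]
  1 Glottal Epenthesis: [usetiber] → [husetiber]
  result: [husetiber]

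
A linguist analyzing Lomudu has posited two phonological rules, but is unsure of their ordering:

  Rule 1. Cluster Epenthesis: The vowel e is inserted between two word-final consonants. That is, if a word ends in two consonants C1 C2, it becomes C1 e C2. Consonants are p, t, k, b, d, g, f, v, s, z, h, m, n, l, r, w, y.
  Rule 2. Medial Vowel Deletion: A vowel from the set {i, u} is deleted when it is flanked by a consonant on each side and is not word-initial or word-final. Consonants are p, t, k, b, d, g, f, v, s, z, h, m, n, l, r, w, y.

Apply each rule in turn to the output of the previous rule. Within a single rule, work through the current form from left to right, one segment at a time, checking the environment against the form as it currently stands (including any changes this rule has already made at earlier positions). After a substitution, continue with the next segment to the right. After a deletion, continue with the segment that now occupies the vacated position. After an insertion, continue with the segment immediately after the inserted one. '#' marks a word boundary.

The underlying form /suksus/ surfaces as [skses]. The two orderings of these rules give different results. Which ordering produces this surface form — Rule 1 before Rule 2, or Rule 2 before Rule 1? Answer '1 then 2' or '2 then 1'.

2 then 1

Order 1 then 2:
  1 Cluster Epenthesis: no change — [suksus]
  2 Medial Vowel Deletion: [suksus] → [skss]
  result: [skss]
Order 2 then 1:
  2 Medial Vowel Deletion: [suksus] → [skss]
  1 Cluster Epenthesis: [skss] → [skses]
  result: [skses]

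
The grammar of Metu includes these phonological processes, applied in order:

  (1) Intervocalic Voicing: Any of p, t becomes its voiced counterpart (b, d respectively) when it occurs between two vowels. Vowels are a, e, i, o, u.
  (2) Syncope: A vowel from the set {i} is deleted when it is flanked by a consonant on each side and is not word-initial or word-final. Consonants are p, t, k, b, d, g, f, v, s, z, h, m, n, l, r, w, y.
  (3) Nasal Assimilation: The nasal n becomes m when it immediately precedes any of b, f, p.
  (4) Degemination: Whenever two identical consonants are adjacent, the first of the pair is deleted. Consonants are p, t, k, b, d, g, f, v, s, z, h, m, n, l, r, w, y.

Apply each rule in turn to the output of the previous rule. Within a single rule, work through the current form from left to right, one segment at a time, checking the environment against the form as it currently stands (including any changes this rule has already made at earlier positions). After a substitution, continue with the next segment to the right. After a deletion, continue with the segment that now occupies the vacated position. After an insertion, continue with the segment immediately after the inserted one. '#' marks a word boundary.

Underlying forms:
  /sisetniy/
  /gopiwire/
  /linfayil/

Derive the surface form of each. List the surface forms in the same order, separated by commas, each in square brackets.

[setny], [gobwre], [lmfayl]

/sisetniy/:
  (1) Intervocalic Voicing: no change — [sisetniy]
  (2) Syncope: [sisetniy] → [ssetny]
  (3) Nasal Assimilation: no change — [ssetny]
  (4) Degemination: [ssetny] → [setny]
/gopiwire/:
  (1) Intervocalic Voicing: [gopiwire] → [gobiwire]
  (2) Syncope: [gobiwire] → [gobwre]
  (3) Nasal Assimilation: no change — [gobwre]
  (4) Degemination: no change — [gobwre]
/linfayil/:
  (1) Intervocalic Voicing: no change — [linfayil]
  (2) Syncope: [linfayil] → [lnfayl]
  (3) Nasal Assimilation: [lnfayl] → [lmfayl]
  (4) Degemination: no change — [lmfayl]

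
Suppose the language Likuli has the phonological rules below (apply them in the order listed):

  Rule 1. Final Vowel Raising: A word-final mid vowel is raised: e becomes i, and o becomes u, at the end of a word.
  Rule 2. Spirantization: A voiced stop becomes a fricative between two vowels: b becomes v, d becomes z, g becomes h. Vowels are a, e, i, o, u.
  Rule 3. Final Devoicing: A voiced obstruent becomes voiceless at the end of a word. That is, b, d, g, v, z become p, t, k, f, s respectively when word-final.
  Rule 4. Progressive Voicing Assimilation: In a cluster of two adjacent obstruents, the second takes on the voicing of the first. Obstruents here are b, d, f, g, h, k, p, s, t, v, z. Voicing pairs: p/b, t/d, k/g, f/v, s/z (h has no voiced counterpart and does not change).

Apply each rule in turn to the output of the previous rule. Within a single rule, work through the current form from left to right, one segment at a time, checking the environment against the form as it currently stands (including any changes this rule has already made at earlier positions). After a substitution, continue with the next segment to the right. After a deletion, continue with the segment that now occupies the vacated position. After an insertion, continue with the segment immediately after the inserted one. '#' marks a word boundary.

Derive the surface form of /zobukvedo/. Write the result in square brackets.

Rule 1 Final Vowel Raising: [zobukvedo] → [zobukvedu]
Rule 2 Spirantization: [zobukvedu] → [zovukvezu]
Rule 3 Final Devoicing: no change — [zovukvezu]
Rule 4 Progressive Voicing Assimilation: [zovukvezu] → [zovukfezu]

[zovukfezu]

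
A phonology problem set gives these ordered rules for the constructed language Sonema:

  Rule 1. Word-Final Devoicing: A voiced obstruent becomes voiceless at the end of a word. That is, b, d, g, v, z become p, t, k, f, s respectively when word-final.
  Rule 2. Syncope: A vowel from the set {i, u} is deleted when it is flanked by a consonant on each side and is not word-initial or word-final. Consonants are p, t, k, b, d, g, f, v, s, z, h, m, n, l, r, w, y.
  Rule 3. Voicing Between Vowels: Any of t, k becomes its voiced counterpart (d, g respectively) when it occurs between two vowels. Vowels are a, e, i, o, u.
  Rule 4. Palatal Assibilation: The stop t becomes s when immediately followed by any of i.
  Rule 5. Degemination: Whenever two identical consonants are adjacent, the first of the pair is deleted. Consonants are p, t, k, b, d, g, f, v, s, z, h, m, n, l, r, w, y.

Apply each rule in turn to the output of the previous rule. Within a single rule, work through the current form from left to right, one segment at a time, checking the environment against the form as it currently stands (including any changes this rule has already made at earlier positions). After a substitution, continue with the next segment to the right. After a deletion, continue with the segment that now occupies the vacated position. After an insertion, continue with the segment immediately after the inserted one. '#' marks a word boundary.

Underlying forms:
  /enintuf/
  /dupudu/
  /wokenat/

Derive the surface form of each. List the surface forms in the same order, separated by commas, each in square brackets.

[entf], [dpdu], [wogenat]

/enintuf/:
  Rule 1 Word-Final Devoicing: no change — [enintuf]
  Rule 2 Syncope: [enintuf] → [enntf]
  Rule 3 Voicing Between Vowels: no change — [enntf]
  Rule 4 Palatal Assibilation: no change — [enntf]
  Rule 5 Degemination: [enntf] → [entf]
/dupudu/:
  Rule 1 Word-Final Devoicing: no change — [dupudu]
  Rule 2 Syncope: [dupudu] → [dpdu]
  Rule 3 Voicing Between Vowels: no change — [dpdu]
  Rule 4 Palatal Assibilation: no change — [dpdu]
  Rule 5 Degemination: no change — [dpdu]
/wokenat/:
  Rule 1 Word-Final Devoicing: no change — [wokenat]
  Rule 2 Syncope: no change — [wokenat]
  Rule 3 Voicing Between Vowels: [wokenat] → [wogenat]
  Rule 4 Palatal Assibilation: no change — [wogenat]
  Rule 5 Degemination: no change — [wogenat]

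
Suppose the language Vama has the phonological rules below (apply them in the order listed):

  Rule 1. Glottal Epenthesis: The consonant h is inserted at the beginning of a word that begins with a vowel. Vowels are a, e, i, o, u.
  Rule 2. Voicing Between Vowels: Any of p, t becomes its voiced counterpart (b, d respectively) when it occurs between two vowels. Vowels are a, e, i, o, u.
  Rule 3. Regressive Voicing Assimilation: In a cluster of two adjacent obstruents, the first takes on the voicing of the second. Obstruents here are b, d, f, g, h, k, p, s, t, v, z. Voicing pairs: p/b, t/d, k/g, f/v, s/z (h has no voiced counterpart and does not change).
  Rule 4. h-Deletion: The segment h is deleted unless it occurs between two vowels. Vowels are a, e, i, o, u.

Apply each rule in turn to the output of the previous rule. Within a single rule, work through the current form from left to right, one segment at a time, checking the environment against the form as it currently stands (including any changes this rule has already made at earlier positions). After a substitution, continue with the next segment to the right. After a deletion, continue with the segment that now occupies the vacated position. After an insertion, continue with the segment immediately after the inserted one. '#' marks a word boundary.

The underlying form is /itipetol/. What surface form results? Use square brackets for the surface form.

Rule 1 Glottal Epenthesis: [itipetol] → [hitipetol]
Rule 2 Voicing Between Vowels: [hitipetol] → [hidibedol]
Rule 3 Regressive Voicing Assimilation: no change — [hidibedol]
Rule 4 h-Deletion: [hidibedol] → [idibedol]

[idibedol]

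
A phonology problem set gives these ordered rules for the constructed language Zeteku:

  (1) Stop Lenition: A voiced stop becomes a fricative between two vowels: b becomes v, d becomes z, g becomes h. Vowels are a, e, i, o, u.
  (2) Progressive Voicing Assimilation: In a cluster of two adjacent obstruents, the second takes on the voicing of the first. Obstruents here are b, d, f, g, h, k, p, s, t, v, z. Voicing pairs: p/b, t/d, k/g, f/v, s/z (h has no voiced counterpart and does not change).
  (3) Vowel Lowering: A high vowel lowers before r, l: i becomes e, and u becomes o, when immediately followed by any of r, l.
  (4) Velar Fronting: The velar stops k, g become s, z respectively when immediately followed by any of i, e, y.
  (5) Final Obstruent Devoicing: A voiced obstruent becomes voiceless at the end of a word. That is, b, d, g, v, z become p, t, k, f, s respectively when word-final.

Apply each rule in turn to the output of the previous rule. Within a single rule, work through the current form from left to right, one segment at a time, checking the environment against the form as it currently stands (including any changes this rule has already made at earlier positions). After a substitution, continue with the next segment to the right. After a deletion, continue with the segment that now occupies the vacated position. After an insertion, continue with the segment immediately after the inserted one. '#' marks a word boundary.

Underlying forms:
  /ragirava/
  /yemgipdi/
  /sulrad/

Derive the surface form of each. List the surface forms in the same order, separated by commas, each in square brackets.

[raherava], [yemzipti], [solrat]

/ragirava/:
  (1) Stop Lenition: [ragirava] → [rahirava]
  (2) Progressive Voicing Assimilation: no change — [rahirava]
  (3) Vowel Lowering: [rahirava] → [raherava]
  (4) Velar Fronting: no change — [raherava]
  (5) Final Obstruent Devoicing: no change — [raherava]
/yemgipdi/:
  (1) Stop Lenition: no change — [yemgipdi]
  (2) Progressive Voicing Assimilation: [yemgipdi] → [yemgipti]
  (3) Vowel Lowering: no change — [yemgipti]
  (4) Velar Fronting: [yemgipti] → [yemzipti]
  (5) Final Obstruent Devoicing: no change — [yemzipti]
/sulrad/:
  (1) Stop Lenition: no change — [sulrad]
  (2) Progressive Voicing Assimilation: no change — [sulrad]
  (3) Vowel Lowering: [sulrad] → [solrad]
  (4) Velar Fronting: no change — [solrad]
  (5) Final Obstruent Devoicing: [solrad] → [solrat]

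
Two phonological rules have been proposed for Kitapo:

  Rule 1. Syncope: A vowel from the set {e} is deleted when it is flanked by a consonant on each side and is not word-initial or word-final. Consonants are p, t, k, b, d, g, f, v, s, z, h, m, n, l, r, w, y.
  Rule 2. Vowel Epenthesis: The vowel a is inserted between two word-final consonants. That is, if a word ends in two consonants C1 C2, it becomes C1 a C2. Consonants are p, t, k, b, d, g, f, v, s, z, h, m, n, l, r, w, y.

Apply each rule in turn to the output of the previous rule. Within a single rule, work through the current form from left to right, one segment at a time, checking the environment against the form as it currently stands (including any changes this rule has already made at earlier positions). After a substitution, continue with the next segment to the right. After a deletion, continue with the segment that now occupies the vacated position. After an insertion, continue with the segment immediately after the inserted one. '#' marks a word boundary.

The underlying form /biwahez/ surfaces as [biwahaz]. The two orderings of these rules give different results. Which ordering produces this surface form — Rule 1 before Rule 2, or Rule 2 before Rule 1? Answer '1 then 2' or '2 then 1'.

1 then 2

Order 1 then 2:
  1 Syncope: [biwahez] → [biwahz]
  2 Vowel Epenthesis: [biwahz] → [biwahaz]
  result: [biwahaz]
Order 2 then 1:
  2 Vowel Epenthesis: no change — [biwahez]
  1 Syncope: [biwahez] → [biwahz]
  result: [biwahz]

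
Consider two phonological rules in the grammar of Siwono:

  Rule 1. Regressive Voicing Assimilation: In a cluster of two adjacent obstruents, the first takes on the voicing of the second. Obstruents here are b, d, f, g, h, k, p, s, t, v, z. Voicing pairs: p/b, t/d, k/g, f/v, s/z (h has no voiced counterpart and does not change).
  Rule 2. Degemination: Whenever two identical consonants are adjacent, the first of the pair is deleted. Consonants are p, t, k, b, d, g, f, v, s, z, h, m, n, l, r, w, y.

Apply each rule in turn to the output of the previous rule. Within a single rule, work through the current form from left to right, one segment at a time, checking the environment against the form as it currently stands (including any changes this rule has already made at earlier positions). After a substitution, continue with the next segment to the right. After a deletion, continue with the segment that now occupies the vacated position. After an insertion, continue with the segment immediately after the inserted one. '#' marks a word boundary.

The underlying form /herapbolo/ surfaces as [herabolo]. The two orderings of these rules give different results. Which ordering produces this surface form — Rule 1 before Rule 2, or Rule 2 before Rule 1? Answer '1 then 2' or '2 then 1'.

1 then 2

Order 1 then 2:
  1 Regressive Voicing Assimilation: [herapbolo] → [herabbolo]
  2 Degemination: [herabbolo] → [herabolo]
  result: [herabolo]
Order 2 then 1:
  2 Degemination: no change — [herapbolo]
  1 Regressive Voicing Assimilation: [herapbolo] → [herabbolo]
  result: [herabbolo]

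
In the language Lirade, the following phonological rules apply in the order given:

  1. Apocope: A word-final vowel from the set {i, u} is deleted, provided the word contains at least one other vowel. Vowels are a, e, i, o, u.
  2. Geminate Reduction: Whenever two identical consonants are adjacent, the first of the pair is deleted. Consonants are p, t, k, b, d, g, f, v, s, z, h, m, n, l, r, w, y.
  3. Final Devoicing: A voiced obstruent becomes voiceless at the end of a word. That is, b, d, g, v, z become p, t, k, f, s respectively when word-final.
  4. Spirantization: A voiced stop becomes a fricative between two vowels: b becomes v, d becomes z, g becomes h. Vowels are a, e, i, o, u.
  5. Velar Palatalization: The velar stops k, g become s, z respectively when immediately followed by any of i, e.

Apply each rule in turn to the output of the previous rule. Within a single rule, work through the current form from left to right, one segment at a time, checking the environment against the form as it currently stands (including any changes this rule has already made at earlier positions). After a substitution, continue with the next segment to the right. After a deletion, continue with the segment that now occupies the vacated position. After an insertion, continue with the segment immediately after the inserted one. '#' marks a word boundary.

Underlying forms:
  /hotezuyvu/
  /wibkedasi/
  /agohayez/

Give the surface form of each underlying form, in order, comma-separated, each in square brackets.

[hotezuyf], [wibsezas], [ahohayes]

/hotezuyvu/:
  1 Apocope: [hotezuyvu] → [hotezuyv]
  2 Geminate Reduction: no change — [hotezuyv]
  3 Final Devoicing: [hotezuyv] → [hotezuyf]
  4 Spirantization: no change — [hotezuyf]
  5 Velar Palatalization: no change — [hotezuyf]
/wibkedasi/:
  1 Apocope: [wibkedasi] → [wibkedas]
  2 Geminate Reduction: no change — [wibkedas]
  3 Final Devoicing: no change — [wibkedas]
  4 Spirantization: [wibkedas] → [wibkezas]
  5 Velar Palatalization: [wibkezas] → [wibsezas]
/agohayez/:
  1 Apocope: no change — [agohayez]
  2 Geminate Reduction: no change — [agohayez]
  3 Final Devoicing: [agohayez] → [agohayes]
  4 Spirantization: [agohayes] → [ahohayes]
  5 Velar Palatalization: no change — [ahohayes]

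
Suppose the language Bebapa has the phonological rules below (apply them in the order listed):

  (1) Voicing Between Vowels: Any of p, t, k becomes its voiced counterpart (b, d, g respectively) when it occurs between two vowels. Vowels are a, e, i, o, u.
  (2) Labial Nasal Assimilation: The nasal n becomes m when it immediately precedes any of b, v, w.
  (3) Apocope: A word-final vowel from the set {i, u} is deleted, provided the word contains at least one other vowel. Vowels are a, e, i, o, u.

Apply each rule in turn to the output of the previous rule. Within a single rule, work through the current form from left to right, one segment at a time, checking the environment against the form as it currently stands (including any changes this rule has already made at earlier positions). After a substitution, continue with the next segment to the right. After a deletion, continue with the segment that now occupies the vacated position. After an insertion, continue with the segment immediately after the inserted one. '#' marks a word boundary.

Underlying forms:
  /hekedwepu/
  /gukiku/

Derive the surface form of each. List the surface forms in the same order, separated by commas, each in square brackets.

[hegedweb], [gugig]

/hekedwepu/:
  (1) Voicing Between Vowels: [hekedwepu] → [hegedwebu]
  (2) Labial Nasal Assimilation: no change — [hegedwebu]
  (3) Apocope: [hegedwebu] → [hegedweb]
/gukiku/:
  (1) Voicing Between Vowels: [gukiku] → [gugigu]
  (2) Labial Nasal Assimilation: no change — [gugigu]
  (3) Apocope: [gugigu] → [gugig]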